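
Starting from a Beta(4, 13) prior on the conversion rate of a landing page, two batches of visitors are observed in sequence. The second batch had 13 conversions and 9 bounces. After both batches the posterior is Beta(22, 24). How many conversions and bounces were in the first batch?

5 conversions and 2 bounces

Sequential conjugate updates are equivalent to a single update on the pooled data, so total successes = posterior α − prior α and total failures = posterior β − prior β.
Total across both batches: 22−4=18 conversions, 24−13=11 bounces.
Subtract the second batch: 18−13=5 conversions and 11−9=2 bounces.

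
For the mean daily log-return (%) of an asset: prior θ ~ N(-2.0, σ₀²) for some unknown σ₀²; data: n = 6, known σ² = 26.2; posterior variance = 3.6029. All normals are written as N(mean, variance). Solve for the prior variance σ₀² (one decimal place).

Posterior precision equals prior precision plus data precision: 1/σ_n² = 1/σ₀² + n/σ².
So 1/σ₀² = 1/3.6029 − 6/26.2 = 0.277554 − 0.229008 = 0.048546.
Hence σ₀² = 1/0.048546 ≈ 20.6.

σ₀² = 20.6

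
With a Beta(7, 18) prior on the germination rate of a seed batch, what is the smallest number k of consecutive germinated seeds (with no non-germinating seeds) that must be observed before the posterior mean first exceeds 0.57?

k = 17

After k germinated seeds and 0 non-germinating seeds the posterior is Beta(7+k, 18), with mean (7+k)/(7+18+k).
Set (7+k)/(25+k) > 0.57 and solve: k > (0.57·25 − 7)/(1 − 0.57) = 16.860.
The smallest integer exceeding 16.860 is 17, and checking k=17: (24)/(42) = 0.5714 > 0.57.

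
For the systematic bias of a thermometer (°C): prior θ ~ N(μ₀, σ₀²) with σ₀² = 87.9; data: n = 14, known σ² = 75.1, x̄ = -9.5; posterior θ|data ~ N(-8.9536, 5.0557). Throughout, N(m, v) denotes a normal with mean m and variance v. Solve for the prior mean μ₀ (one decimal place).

μ₀ = 0.0

With known observation variance, the Normal–Normal posterior has precision τ_n = τ₀ + n/σ² and mean μ_n = (τ₀μ₀ + (n/σ²)x̄)/τ_n.
Here τ₀ = 1/87.9 = 0.011377 and τ_data = 14/75.1 = 0.186418, so τ_n = 0.197795.
Rearranging for μ₀: μ₀ = (μ_n·τ_n − τ_data·x̄)/τ₀ = (-8.9536·0.197795 − 0.186418·-9.5) / 0.011377 = -0.000006/0.011377 ≈ 0.0.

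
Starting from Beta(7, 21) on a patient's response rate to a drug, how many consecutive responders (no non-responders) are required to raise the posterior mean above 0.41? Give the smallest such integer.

k = 8

After k responders and 0 non-responders the posterior is Beta(7+k, 21), with mean (7+k)/(7+21+k).
Set (7+k)/(28+k) > 0.41 and solve: k > (0.41·28 − 7)/(1 − 0.41) = 7.593.
The smallest integer exceeding 7.593 is 8, and checking k=8: (15)/(36) = 0.4167 > 0.41.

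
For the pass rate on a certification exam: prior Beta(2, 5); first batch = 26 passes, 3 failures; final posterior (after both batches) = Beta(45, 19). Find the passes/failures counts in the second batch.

Sequential conjugate updates are equivalent to a single update on the pooled data, so total successes = posterior α − prior α and total failures = posterior β − prior β.
Total across both batches: 45−2=43 passes, 19−5=14 failures.
Subtract the first batch: 43−26=17 passes and 14−3=11 failures.

17 passes and 11 failures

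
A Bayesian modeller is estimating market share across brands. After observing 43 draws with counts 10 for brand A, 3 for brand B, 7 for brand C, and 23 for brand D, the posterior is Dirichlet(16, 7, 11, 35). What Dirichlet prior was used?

Dirichlet(6, 4, 4, 12)

For a Dirichlet(α) prior with multinomial counts c, the posterior is Dirichlet(α + c) componentwise.
Subtract each count from the matching posterior parameter: 16−10=6, 7−3=4, 11−7=4, 35−23=12.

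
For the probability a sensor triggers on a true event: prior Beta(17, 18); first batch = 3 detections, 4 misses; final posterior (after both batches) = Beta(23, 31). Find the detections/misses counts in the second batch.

Because Beta–binomial updating is additive in the counts, the combined data contributed (α_post−α_prior, β_post−β_prior) successes and failures.
Total across both batches: 23−17=6 detections, 31−18=13 misses.
Subtract the first batch: 6−3=3 detections and 13−4=9 misses.

3 detections and 9 misses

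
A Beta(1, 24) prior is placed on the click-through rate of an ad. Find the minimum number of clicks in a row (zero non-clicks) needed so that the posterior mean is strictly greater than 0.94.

k = 376

After k clicks and 0 non-clicks the posterior is Beta(1+k, 24), with mean (1+k)/(1+24+k).
Set (1+k)/(25+k) > 0.94 and solve: k > (0.94·25 − 1)/(1 − 0.94) = 375.000.
The smallest integer exceeding 375.000 is 376, and checking k=376: (377)/(401) = 0.9401 > 0.94.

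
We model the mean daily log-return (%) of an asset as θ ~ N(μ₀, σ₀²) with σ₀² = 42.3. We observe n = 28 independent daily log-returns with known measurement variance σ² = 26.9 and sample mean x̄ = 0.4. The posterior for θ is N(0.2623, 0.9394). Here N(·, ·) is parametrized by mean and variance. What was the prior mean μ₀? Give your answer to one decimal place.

μ₀ = -5.8

The posterior mean is a precision-weighted average: μ_n = (τ₀μ₀ + τ_data·x̄)/(τ₀+τ_data), with τ₀=1/σ₀² and τ_data=n/σ².
Here τ₀ = 1/42.3 = 0.023641 and τ_data = 28/26.9 = 1.040892, so τ_n = 1.064533.
Rearranging for μ₀: μ₀ = (μ_n·τ_n − τ_data·x̄)/τ₀ = (0.2623·1.064533 − 1.040892·0.4) / 0.023641 = -0.137130/0.023641 ≈ -5.8.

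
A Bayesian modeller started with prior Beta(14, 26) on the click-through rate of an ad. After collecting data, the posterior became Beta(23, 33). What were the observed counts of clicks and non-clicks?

A Beta(α, β) prior with s successes and f failures in binomial data gives a Beta(α+s, β+f) posterior.
So s = 23 − 14 = 9 and f = 33 − 26 = 7.

9 clicks and 7 non-clicks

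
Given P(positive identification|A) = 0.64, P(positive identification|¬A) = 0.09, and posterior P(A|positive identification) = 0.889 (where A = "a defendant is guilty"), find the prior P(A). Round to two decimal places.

Bayes' rule in odds form gives O(A|E) = O(A)·[P(E|A)/P(E|¬A)], hence O(A) = O(A|E)/LR.
Posterior odds = 0.889/(1−0.889) = 8.0090. LR = 0.64/0.09 = 7.1111.
Prior odds = 8.0090/7.1111 = 1.1263, so P(A) = 1.1263/(1+1.1263) ≈ 0.53.

P(A) = 0.53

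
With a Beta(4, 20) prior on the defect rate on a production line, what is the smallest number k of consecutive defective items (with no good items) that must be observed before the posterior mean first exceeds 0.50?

After k defective items and 0 good items the posterior is Beta(4+k, 20), with mean (4+k)/(4+20+k).
Set (4+k)/(24+k) > 0.50 and solve: k > (0.50·24 − 4)/(1 − 0.50) = 16.000.
The smallest integer exceeding 16.000 is 17, and checking k=17: (21)/(41) = 0.5122 > 0.50.

k = 17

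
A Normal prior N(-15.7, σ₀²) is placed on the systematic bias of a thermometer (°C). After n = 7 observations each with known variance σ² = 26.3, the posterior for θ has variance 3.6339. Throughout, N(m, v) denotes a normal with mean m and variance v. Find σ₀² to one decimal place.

For the Normal–Normal model with known σ², precisions add: τ_n = τ₀ + n/σ².
So 1/σ₀² = 1/3.6339 − 7/26.3 = 0.275186 − 0.266160 = 0.009026.
Hence σ₀² = 1/0.009026 ≈ 110.8.

σ₀² = 110.8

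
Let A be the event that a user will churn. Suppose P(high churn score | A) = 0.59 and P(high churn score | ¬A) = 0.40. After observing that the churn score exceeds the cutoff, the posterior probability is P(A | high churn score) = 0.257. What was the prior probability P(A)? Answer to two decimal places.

P(A) = 0.19

In odds form, posterior odds = prior odds × likelihood ratio, so prior odds = posterior odds ÷ LR.
Posterior odds = 0.257/(1−0.257) = 0.3459. LR = 0.59/0.40 = 1.4750.
Prior odds = 0.3459/1.4750 = 0.2345, so P(A) = 0.2345/(1+0.2345) ≈ 0.19.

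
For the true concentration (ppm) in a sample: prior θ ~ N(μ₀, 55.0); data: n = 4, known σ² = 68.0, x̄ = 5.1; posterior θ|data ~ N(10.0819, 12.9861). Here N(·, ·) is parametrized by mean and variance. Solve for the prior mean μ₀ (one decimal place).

μ₀ = 26.2

With known observation variance, the Normal–Normal posterior has precision τ_n = τ₀ + n/σ² and mean μ_n = (τ₀μ₀ + (n/σ²)x̄)/τ_n.
Here τ₀ = 1/55.0 = 0.018182 and τ_data = 4/68.0 = 0.058824, so τ_n = 0.077006.
Rearranging for μ₀: μ₀ = (μ_n·τ_n − τ_data·x̄)/τ₀ = (10.0819·0.077006 − 0.058824·5.1) / 0.018182 = 0.476364/0.018182 ≈ 26.2.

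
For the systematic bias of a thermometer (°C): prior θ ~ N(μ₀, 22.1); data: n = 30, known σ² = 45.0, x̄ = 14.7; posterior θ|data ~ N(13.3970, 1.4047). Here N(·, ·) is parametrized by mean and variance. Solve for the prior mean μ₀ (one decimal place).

μ₀ = -5.8

The posterior mean is a precision-weighted average: μ_n = (τ₀μ₀ + τ_data·x̄)/(τ₀+τ_data), with τ₀=1/σ₀² and τ_data=n/σ².
Here τ₀ = 1/22.1 = 0.045249 and τ_data = 30/45.0 = 0.666667, so τ_n = 0.711916.
Rearranging for μ₀: μ₀ = (μ_n·τ_n − τ_data·x̄)/τ₀ = (13.3970·0.711916 − 0.666667·14.7) / 0.045249 = -0.262466/0.045249 ≈ -5.8.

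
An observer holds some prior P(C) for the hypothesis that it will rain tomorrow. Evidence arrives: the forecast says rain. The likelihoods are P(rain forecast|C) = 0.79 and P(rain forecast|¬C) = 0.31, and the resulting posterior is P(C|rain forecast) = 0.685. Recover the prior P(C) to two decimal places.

In odds form, posterior odds = prior odds × likelihood ratio, so prior odds = posterior odds ÷ LR.
Posterior odds = 0.685/(1−0.685) = 2.1746. LR = 0.79/0.31 = 2.5484.
Prior odds = 2.1746/2.5484 = 0.8533, so P(C) = 0.8533/(1+0.8533) ≈ 0.46.

P(C) = 0.46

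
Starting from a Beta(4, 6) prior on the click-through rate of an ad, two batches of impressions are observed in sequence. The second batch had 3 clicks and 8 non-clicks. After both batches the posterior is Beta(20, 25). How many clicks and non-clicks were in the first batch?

13 clicks and 11 non-clicks

Because Beta–binomial updating is additive in the counts, the combined data contributed (α_post−α_prior, β_post−β_prior) successes and failures.
Total across both batches: 20−4=16 clicks, 25−6=19 non-clicks.
Subtract the second batch: 16−3=13 clicks and 19−8=11 non-clicks.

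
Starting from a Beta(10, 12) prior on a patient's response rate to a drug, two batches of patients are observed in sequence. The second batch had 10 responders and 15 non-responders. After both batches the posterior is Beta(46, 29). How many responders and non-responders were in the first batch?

26 responders and 2 non-responders

Because Beta–binomial updating is additive in the counts, the combined data contributed (α_post−α_prior, β_post−β_prior) successes and failures.
Total across both batches: 46−10=36 responders, 29−12=17 non-responders.
Subtract the second batch: 36−10=26 responders and 17−15=2 non-responders.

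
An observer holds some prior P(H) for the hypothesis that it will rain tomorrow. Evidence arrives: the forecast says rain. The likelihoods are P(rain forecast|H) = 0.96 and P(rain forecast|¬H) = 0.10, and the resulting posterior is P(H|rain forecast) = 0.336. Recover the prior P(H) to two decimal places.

P(H) = 0.05

In odds form, posterior odds = prior odds × likelihood ratio, so prior odds = posterior odds ÷ LR.
Posterior odds = 0.336/(1−0.336) = 0.5060. LR = 0.96/0.10 = 9.6000.
Prior odds = 0.5060/9.6000 = 0.0527, so P(H) = 0.0527/(1+0.0527) ≈ 0.05.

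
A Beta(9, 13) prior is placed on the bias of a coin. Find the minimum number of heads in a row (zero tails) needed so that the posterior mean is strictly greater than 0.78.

After k heads and 0 tails the posterior is Beta(9+k, 13), with mean (9+k)/(9+13+k).
Set (9+k)/(22+k) > 0.78 and solve: k > (0.78·22 − 9)/(1 − 0.78) = 37.091.
The smallest integer exceeding 37.091 is 38.

k = 38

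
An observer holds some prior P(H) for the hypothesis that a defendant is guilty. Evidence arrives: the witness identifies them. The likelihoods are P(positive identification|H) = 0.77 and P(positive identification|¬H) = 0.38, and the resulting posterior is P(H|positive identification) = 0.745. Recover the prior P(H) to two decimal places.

P(H) = 0.59

In odds form, posterior odds = prior odds × likelihood ratio, so prior odds = posterior odds ÷ LR.
Posterior odds = 0.745/(1−0.745) = 2.9216. LR = 0.77/0.38 = 2.0263.
Prior odds = 2.9216/2.0263 = 1.4418, so P(H) = 1.4418/(1+1.4418) ≈ 0.59.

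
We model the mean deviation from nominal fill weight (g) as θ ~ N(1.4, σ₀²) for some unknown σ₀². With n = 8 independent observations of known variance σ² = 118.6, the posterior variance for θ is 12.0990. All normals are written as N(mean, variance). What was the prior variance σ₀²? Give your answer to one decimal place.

σ₀² = 65.8

For the Normal–Normal model with known σ², precisions add: τ_n = τ₀ + n/σ².
So 1/σ₀² = 1/12.0990 − 8/118.6 = 0.082651 − 0.067454 = 0.015197.
Hence σ₀² = 1/0.015197 ≈ 65.8.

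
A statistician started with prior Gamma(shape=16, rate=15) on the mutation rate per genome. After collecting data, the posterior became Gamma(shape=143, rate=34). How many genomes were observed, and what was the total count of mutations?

Gamma–Poisson conjugacy: posterior shape = α + Σxᵢ, posterior rate = β + n.
Matching: Σxᵢ = 143 − 16 = 127 and n = 34 − 15 = 19.

n = 19 genomes with total 127 mutations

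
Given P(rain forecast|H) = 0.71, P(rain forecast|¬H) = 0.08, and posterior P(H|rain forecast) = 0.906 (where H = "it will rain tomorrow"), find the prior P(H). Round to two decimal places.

In odds form, posterior odds = prior odds × likelihood ratio, so prior odds = posterior odds ÷ LR.
Posterior odds = 0.906/(1−0.906) = 9.6383. LR = 0.71/0.08 = 8.8750.
Prior odds = 9.6383/8.8750 = 1.0860, so P(H) = 1.0860/(1+1.0860) ≈ 0.52.

P(H) = 0.52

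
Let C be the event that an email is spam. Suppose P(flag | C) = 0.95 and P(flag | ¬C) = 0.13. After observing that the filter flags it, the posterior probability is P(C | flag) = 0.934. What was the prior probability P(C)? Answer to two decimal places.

In odds form, posterior odds = prior odds × likelihood ratio, so prior odds = posterior odds ÷ LR.
Posterior odds = 0.934/(1−0.934) = 14.1515. LR = 0.95/0.13 = 7.3077.
Prior odds = 14.1515/7.3077 = 1.9365, so P(C) = 1.9365/(1+1.9365) ≈ 0.66.

P(C) = 0.66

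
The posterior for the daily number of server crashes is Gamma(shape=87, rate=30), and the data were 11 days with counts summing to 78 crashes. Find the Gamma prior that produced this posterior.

Gamma(shape=9, rate=19)

Gamma–Poisson conjugacy: posterior shape = α + Σxᵢ, posterior rate = β + n.
So α = 87 − 78 = 9 and β = 30 − 11 = 19.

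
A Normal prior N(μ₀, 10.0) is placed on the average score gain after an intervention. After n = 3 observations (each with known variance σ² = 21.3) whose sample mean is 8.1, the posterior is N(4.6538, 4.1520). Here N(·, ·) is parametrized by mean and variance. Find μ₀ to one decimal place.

With known observation variance, the Normal–Normal posterior has precision τ_n = τ₀ + n/σ² and mean μ_n = (τ₀μ₀ + (n/σ²)x̄)/τ_n.
Here τ₀ = 1/10.0 = 0.100000 and τ_data = 3/21.3 = 0.140845, so τ_n = 0.240845.
Rearranging for μ₀: μ₀ = (μ_n·τ_n − τ_data·x̄)/τ₀ = (4.6538·0.240845 − 0.140845·8.1) / 0.100000 = -0.020000/0.100000 ≈ -0.2.

μ₀ = -0.2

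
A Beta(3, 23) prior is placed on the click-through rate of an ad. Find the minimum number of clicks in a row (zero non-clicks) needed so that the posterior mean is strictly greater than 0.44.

k = 16

After k clicks and 0 non-clicks the posterior is Beta(3+k, 23), with mean (3+k)/(3+23+k).
Set (3+k)/(26+k) > 0.44 and solve: k > (0.44·26 − 3)/(1 − 0.44) = 15.071.
The smallest integer exceeding 15.071 is 16, and checking k=16: (19)/(42) = 0.4524 > 0.44.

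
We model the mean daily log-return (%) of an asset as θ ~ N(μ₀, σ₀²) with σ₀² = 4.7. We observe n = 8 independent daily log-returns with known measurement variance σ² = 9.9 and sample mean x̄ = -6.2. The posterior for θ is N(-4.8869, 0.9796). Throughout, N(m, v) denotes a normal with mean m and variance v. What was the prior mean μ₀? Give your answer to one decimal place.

The posterior mean is a precision-weighted average: μ_n = (τ₀μ₀ + τ_data·x̄)/(τ₀+τ_data), with τ₀=1/σ₀² and τ_data=n/σ².
Here τ₀ = 1/4.7 = 0.212766 and τ_data = 8/9.9 = 0.808081, so τ_n = 1.020847.
Rearranging for μ₀: μ₀ = (μ_n·τ_n − τ_data·x̄)/τ₀ = (-4.8869·1.020847 − 0.808081·-6.2) / 0.212766 = 0.021325/0.212766 ≈ 0.1.

μ₀ = 0.1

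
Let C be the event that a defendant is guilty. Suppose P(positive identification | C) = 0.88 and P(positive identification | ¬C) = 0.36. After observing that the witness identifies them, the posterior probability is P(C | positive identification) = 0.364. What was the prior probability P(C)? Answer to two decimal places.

Bayes' rule in odds form gives O(C|E) = O(C)·[P(E|C)/P(E|¬C)], hence O(C) = O(C|E)/LR.
Posterior odds = 0.364/(1−0.364) = 0.5723. LR = 0.88/0.36 = 2.4444.
Prior odds = 0.5723/2.4444 = 0.2341, so P(C) = 0.2341/(1+0.2341) ≈ 0.19.

P(C) = 0.19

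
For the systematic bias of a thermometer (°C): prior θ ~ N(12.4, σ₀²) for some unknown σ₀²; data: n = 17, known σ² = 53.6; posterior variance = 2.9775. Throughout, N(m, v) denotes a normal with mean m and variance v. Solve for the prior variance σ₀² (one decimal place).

For the Normal–Normal model with known σ², precisions add: τ_n = τ₀ + n/σ².
So 1/σ₀² = 1/2.9775 − 17/53.6 = 0.335852 − 0.317164 = 0.018688.
Hence σ₀² = 1/0.018688 ≈ 53.5.

σ₀² = 53.5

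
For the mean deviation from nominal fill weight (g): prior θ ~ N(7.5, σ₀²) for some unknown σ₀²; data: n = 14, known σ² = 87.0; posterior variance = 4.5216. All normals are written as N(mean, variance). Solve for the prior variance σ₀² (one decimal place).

For the Normal–Normal model with known σ², precisions add: τ_n = τ₀ + n/σ².
So 1/σ₀² = 1/4.5216 − 14/87.0 = 0.221161 − 0.160920 = 0.060241.
Hence σ₀² = 1/0.060241 ≈ 16.6.

σ₀² = 16.6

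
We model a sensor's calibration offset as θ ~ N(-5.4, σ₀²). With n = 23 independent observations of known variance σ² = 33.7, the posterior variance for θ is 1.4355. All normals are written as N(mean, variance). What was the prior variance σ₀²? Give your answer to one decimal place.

For the Normal–Normal model with known σ², precisions add: τ_n = τ₀ + n/σ².
So 1/σ₀² = 1/1.4355 − 23/33.7 = 0.696621 − 0.682493 = 0.014128.
Hence σ₀² = 1/0.014128 ≈ 70.8.

σ₀² = 70.8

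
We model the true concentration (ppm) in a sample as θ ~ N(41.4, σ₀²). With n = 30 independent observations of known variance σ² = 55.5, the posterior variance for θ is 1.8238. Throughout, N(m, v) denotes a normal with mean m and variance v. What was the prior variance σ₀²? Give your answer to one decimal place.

σ₀² = 128.8

For the Normal–Normal model with known σ², precisions add: τ_n = τ₀ + n/σ².
So 1/σ₀² = 1/1.8238 − 30/55.5 = 0.548306 − 0.540541 = 0.007765.
Hence σ₀² = 1/0.007765 ≈ 128.8.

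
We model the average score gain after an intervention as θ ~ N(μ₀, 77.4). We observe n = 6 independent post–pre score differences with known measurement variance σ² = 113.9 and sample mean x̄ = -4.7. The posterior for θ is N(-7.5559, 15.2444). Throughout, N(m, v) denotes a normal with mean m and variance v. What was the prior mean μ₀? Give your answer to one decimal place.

The posterior mean is a precision-weighted average: μ_n = (τ₀μ₀ + τ_data·x̄)/(τ₀+τ_data), with τ₀=1/σ₀² and τ_data=n/σ².
Here τ₀ = 1/77.4 = 0.012920 and τ_data = 6/113.9 = 0.052678, so τ_n = 0.065598.
Rearranging for μ₀: μ₀ = (μ_n·τ_n − τ_data·x̄)/τ₀ = (-7.5559·0.065598 − 0.052678·-4.7) / 0.012920 = -0.248065/0.012920 ≈ -19.2.

μ₀ = -19.2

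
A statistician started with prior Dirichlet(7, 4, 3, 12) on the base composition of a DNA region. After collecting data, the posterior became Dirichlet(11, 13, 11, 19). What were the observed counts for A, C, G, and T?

For a Dirichlet(α) prior with multinomial counts c, the posterior is Dirichlet(α + c) componentwise.
Counts are posterior − prior componentwise: 11−7=4, 13−4=9, 11−3=8, 19−12=7.

counts (4, 9, 8, 7)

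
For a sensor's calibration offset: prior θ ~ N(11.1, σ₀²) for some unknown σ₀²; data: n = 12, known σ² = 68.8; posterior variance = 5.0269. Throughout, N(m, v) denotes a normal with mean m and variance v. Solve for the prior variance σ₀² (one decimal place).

σ₀² = 40.8

For the Normal–Normal model with known σ², precisions add: τ_n = τ₀ + n/σ².
So 1/σ₀² = 1/5.0269 − 12/68.8 = 0.198930 − 0.174419 = 0.024511.
Hence σ₀² = 1/0.024511 ≈ 40.8.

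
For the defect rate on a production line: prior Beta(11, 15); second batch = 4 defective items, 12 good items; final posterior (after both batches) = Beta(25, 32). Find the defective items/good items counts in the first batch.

Sequential conjugate updates are equivalent to a single update on the pooled data, so total successes = posterior α − prior α and total failures = posterior β − prior β.
Total across both batches: 25−11=14 defective items, 32−15=17 good items.
Subtract the second batch: 14−4=10 defective items and 17−12=5 good items.

10 defective items and 5 good items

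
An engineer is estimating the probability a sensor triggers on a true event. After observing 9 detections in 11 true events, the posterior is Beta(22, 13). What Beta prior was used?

Beta(13, 11)

A Beta(α, β) prior with s successes and f failures in binomial data gives a Beta(α+s, β+f) posterior.
Subtract the data counts: 22−9=13, 13−2=11.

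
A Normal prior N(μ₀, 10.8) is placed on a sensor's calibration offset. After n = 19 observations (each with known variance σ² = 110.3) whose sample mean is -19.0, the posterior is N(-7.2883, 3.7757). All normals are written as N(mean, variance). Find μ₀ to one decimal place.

μ₀ = 14.5

With known observation variance, the Normal–Normal posterior has precision τ_n = τ₀ + n/σ² and mean μ_n = (τ₀μ₀ + (n/σ²)x̄)/τ_n.
Here τ₀ = 1/10.8 = 0.092593 and τ_data = 19/110.3 = 0.172257, so τ_n = 0.264850.
Rearranging for μ₀: μ₀ = (μ_n·τ_n − τ_data·x̄)/τ₀ = (-7.2883·0.264850 − 0.172257·-19.0) / 0.092593 = 1.342577/0.092593 ≈ 14.5.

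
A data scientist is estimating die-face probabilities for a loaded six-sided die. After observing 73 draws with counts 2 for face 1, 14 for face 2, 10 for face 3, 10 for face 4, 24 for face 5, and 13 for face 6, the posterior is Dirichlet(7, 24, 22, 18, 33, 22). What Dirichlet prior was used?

Dirichlet(5, 10, 12, 8, 9, 9)

For a Dirichlet(α) prior with multinomial counts c, the posterior is Dirichlet(α + c) componentwise.
Subtract each count from the matching posterior parameter: 7−2=5, 24−14=10, 22−10=12, 18−10=8, 33−24=9, 22−13=9.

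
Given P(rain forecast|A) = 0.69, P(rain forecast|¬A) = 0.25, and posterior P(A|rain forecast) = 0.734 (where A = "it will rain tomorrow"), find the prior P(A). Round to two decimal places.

Bayes' rule in odds form gives O(A|E) = O(A)·[P(E|A)/P(E|¬A)], hence O(A) = O(A|E)/LR.
Posterior odds = 0.734/(1−0.734) = 2.7594. LR = 0.69/0.25 = 2.7600.
Prior odds = 2.7594/2.7600 = 0.9998, so P(A) = 0.9998/(1+0.9998) ≈ 0.50.

P(A) = 0.50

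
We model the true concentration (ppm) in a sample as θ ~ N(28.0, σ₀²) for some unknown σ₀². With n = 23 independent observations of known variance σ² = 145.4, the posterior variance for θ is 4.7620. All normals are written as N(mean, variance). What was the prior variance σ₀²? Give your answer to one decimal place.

σ₀² = 19.3

For the Normal–Normal model with known σ², precisions add: τ_n = τ₀ + n/σ².
So 1/σ₀² = 1/4.7620 − 23/145.4 = 0.209996 − 0.158184 = 0.051812.
Hence σ₀² = 1/0.051812 ≈ 19.3.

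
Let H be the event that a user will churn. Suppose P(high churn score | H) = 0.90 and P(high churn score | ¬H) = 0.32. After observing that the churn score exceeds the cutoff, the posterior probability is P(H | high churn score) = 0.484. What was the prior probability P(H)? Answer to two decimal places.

P(H) = 0.25

In odds form, posterior odds = prior odds × likelihood ratio, so prior odds = posterior odds ÷ LR.
Posterior odds = 0.484/(1−0.484) = 0.9380. LR = 0.90/0.32 = 2.8125.
Prior odds = 0.9380/2.8125 = 0.3335, so P(H) = 0.3335/(1+0.3335) ≈ 0.25.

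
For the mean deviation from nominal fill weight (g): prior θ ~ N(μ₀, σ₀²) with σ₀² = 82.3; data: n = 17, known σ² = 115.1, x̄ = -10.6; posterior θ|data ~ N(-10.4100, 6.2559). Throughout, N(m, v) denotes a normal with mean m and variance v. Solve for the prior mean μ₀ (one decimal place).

μ₀ = -8.1

With known observation variance, the Normal–Normal posterior has precision τ_n = τ₀ + n/σ² and mean μ_n = (τ₀μ₀ + (n/σ²)x̄)/τ_n.
Here τ₀ = 1/82.3 = 0.012151 and τ_data = 17/115.1 = 0.147698, so τ_n = 0.159849.
Rearranging for μ₀: μ₀ = (μ_n·τ_n − τ_data·x̄)/τ₀ = (-10.4100·0.159849 − 0.147698·-10.6) / 0.012151 = -0.098429/0.012151 ≈ -8.1.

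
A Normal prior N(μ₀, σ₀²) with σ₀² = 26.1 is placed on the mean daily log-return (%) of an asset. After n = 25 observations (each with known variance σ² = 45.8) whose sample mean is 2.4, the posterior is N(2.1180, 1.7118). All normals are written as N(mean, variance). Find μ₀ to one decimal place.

μ₀ = -1.9

With known observation variance, the Normal–Normal posterior has precision τ_n = τ₀ + n/σ² and mean μ_n = (τ₀μ₀ + (n/σ²)x̄)/τ_n.
Here τ₀ = 1/26.1 = 0.038314 and τ_data = 25/45.8 = 0.545852, so τ_n = 0.584166.
Rearranging for μ₀: μ₀ = (μ_n·τ_n − τ_data·x̄)/τ₀ = (2.1180·0.584166 − 0.545852·2.4) / 0.038314 = -0.072781/0.038314 ≈ -1.9.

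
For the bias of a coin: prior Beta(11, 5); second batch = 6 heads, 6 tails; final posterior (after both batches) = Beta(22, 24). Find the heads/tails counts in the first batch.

5 heads and 13 tails

Because Beta–binomial updating is additive in the counts, the combined data contributed (α_post−α_prior, β_post−β_prior) successes and failures.
Total across both batches: 22−11=11 heads, 24−5=19 tails.
Subtract the second batch: 11−6=5 heads and 19−6=13 tails.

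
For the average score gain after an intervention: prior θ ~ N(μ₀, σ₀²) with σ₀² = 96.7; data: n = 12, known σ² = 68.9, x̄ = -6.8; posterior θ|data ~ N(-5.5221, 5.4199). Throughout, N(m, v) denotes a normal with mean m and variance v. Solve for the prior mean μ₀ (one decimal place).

With known observation variance, the Normal–Normal posterior has precision τ_n = τ₀ + n/σ² and mean μ_n = (τ₀μ₀ + (n/σ²)x̄)/τ_n.
Here τ₀ = 1/96.7 = 0.010341 and τ_data = 12/68.9 = 0.174165, so τ_n = 0.184506.
Rearranging for μ₀: μ₀ = (μ_n·τ_n − τ_data·x̄)/τ₀ = (-5.5221·0.184506 − 0.174165·-6.8) / 0.010341 = 0.165461/0.010341 ≈ 16.0.

μ₀ = 16.0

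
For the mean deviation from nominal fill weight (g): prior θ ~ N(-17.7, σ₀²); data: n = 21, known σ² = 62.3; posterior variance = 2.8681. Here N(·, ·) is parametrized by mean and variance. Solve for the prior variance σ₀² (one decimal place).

Posterior precision equals prior precision plus data precision: 1/σ_n² = 1/σ₀² + n/σ².
So 1/σ₀² = 1/2.8681 − 21/62.3 = 0.348663 − 0.337079 = 0.011584.
Hence σ₀² = 1/0.011584 ≈ 86.3.

σ₀² = 86.3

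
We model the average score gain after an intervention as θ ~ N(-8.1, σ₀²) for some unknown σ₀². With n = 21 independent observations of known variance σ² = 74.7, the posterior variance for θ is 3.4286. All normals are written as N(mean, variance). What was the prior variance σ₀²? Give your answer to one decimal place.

σ₀² = 94.9

For the Normal–Normal model with known σ², precisions add: τ_n = τ₀ + n/σ².
So 1/σ₀² = 1/3.4286 − 21/74.7 = 0.291664 − 0.281124 = 0.010540.
Hence σ₀² = 1/0.010540 ≈ 94.9.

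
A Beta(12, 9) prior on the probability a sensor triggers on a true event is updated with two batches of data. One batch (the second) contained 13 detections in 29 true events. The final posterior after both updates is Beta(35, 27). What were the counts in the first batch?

Sequential conjugate updates are equivalent to a single update on the pooled data, so total successes = posterior α − prior α and total failures = posterior β − prior β.
Total across both batches: 35−12=23 detections, 27−9=18 misses.
Subtract the second batch: 23−13=10 detections and 18−16=2 misses.

10 detections and 2 misses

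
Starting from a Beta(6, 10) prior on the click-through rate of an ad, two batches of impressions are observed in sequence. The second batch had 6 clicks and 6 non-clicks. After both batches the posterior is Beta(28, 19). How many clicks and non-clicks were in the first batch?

16 clicks and 3 non-clicks

Because Beta–binomial updating is additive in the counts, the combined data contributed (α_post−α_prior, β_post−β_prior) successes and failures.
Total across both batches: 28−6=22 clicks, 19−10=9 non-clicks.
Subtract the second batch: 22−6=16 clicks and 9−6=3 non-clicks.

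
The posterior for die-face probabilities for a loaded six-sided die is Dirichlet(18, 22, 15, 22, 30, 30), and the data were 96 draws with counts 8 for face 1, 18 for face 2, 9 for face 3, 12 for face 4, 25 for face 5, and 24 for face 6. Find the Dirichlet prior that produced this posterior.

For a Dirichlet(α) prior with multinomial counts c, the posterior is Dirichlet(α + c) componentwise.
Subtract each count from the matching posterior parameter: 18−8=10, 22−18=4, 15−9=6, 22−12=10, 30−25=5, 30−24=6.

Dirichlet(10, 4, 6, 10, 5, 6)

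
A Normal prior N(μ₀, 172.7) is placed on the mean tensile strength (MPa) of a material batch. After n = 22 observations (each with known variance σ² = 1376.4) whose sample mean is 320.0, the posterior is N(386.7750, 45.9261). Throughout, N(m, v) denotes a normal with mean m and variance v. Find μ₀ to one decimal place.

μ₀ = 571.1

The posterior mean is a precision-weighted average: μ_n = (τ₀μ₀ + τ_data·x̄)/(τ₀+τ_data), with τ₀=1/σ₀² and τ_data=n/σ².
Here τ₀ = 1/172.7 = 0.005790 and τ_data = 22/1376.4 = 0.015984, so τ_n = 0.021774.
Rearranging for μ₀: μ₀ = (μ_n·τ_n − τ_data·x̄)/τ₀ = (386.7750·0.021774 − 0.015984·320.0) / 0.005790 = 3.306759/0.005790 ≈ 571.1.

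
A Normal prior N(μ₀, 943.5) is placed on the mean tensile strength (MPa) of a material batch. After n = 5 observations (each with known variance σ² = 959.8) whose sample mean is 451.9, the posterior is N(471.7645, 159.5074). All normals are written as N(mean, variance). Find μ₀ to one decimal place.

With known observation variance, the Normal–Normal posterior has precision τ_n = τ₀ + n/σ² and mean μ_n = (τ₀μ₀ + (n/σ²)x̄)/τ_n.
Here τ₀ = 1/943.5 = 0.001060 and τ_data = 5/959.8 = 0.005209, so τ_n = 0.006269.
Rearranging for μ₀: μ₀ = (μ_n·τ_n − τ_data·x̄)/τ₀ = (471.7645·0.006269 − 0.005209·451.9) / 0.001060 = 0.603545/0.001060 ≈ 569.4.

μ₀ = 569.4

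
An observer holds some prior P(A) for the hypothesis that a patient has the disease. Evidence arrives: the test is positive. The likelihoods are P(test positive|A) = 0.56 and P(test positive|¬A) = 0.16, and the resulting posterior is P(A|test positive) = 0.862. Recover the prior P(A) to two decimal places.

Bayes' rule in odds form gives O(A|E) = O(A)·[P(E|A)/P(E|¬A)], hence O(A) = O(A|E)/LR.
Posterior odds = 0.862/(1−0.862) = 6.2464. LR = 0.56/0.16 = 3.5000.
Prior odds = 6.2464/3.5000 = 1.7847, so P(A) = 1.7847/(1+1.7847) ≈ 0.64.

P(A) = 0.64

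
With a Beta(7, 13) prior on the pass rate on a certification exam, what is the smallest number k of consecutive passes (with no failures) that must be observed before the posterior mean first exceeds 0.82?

k = 53

After k passes and 0 failures the posterior is Beta(7+k, 13), with mean (7+k)/(7+13+k).
Set (7+k)/(20+k) > 0.82 and solve: k > (0.82·20 − 7)/(1 − 0.82) = 52.222.
The smallest integer exceeding 52.222 is 53.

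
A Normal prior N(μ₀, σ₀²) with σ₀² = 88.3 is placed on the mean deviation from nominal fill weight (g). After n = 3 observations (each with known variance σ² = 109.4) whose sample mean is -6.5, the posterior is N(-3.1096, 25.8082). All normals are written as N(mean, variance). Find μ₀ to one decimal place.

The posterior mean is a precision-weighted average: μ_n = (τ₀μ₀ + τ_data·x̄)/(τ₀+τ_data), with τ₀=1/σ₀² and τ_data=n/σ².
Here τ₀ = 1/88.3 = 0.011325 and τ_data = 3/109.4 = 0.027422, so τ_n = 0.038747.
Rearranging for μ₀: μ₀ = (μ_n·τ_n − τ_data·x̄)/τ₀ = (-3.1096·0.038747 − 0.027422·-6.5) / 0.011325 = 0.057755/0.011325 ≈ 5.1.

μ₀ = 5.1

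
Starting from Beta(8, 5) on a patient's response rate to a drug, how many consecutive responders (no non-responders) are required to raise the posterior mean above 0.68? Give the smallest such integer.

After k responders and 0 non-responders the posterior is Beta(8+k, 5), with mean (8+k)/(8+5+k).
Set (8+k)/(13+k) > 0.68 and solve: k > (0.68·13 − 8)/(1 − 0.68) = 2.625.
The smallest integer exceeding 2.625 is 3.

k = 3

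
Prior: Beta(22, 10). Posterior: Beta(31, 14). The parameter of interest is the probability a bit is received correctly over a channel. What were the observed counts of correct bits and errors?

Under Beta–binomial conjugacy the posterior parameters are (a+s, b+f).
Match parameters: s=31−22=9, f=14−10=4.

9 correct bits and 4 errors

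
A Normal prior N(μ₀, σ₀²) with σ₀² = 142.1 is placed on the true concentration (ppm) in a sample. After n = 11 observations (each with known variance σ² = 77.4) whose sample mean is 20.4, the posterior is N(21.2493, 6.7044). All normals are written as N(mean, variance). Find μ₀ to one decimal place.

μ₀ = 38.4

With known observation variance, the Normal–Normal posterior has precision τ_n = τ₀ + n/σ² and mean μ_n = (τ₀μ₀ + (n/σ²)x̄)/τ_n.
Here τ₀ = 1/142.1 = 0.007037 and τ_data = 11/77.4 = 0.142119, so τ_n = 0.149156.
Rearranging for μ₀: μ₀ = (μ_n·τ_n − τ_data·x̄)/τ₀ = (21.2493·0.149156 − 0.142119·20.4) / 0.007037 = 0.270233/0.007037 ≈ 38.4.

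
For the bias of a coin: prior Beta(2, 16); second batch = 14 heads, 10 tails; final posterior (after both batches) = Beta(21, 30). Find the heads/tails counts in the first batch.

5 heads and 4 tails

Sequential conjugate updates are equivalent to a single update on the pooled data, so total successes = posterior α − prior α and total failures = posterior β − prior β.
Total across both batches: 21−2=19 heads, 30−16=14 tails.
Subtract the second batch: 19−14=5 heads and 14−10=4 tails.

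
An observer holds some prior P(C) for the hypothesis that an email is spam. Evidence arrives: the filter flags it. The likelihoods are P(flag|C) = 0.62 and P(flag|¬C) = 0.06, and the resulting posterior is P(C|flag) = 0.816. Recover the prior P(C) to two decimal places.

P(C) = 0.30

In odds form, posterior odds = prior odds × likelihood ratio, so prior odds = posterior odds ÷ LR.
Posterior odds = 0.816/(1−0.816) = 4.4348. LR = 0.62/0.06 = 10.3333.
Prior odds = 4.4348/10.3333 = 0.4292, so P(C) = 0.4292/(1+0.4292) ≈ 0.30.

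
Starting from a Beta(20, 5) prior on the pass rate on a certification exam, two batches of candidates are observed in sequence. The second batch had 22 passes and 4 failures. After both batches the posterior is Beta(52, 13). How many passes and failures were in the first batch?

Sequential conjugate updates are equivalent to a single update on the pooled data, so total successes = posterior α − prior α and total failures = posterior β − prior β.
Total across both batches: 52−20=32 passes, 13−5=8 failures.
Subtract the second batch: 32−22=10 passes and 8−4=4 failures.

10 passes and 4 failures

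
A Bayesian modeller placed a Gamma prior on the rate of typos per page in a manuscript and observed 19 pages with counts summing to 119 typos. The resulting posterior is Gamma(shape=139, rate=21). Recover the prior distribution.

Gamma(shape=20, rate=2)

A Gamma(α, β) prior (rate parametrization) on a Poisson rate with n observations summing to S gives posterior Gamma(α+S, β+n).
So α = 139 − 119 = 20 and β = 21 − 19 = 2.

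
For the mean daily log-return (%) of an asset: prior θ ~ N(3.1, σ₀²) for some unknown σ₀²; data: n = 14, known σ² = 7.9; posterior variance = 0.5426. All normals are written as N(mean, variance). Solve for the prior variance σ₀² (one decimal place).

For the Normal–Normal model with known σ², precisions add: τ_n = τ₀ + n/σ².
So 1/σ₀² = 1/0.5426 − 14/7.9 = 1.842978 − 1.772152 = 0.070826.
Hence σ₀² = 1/0.070826 ≈ 14.1.

σ₀² = 14.1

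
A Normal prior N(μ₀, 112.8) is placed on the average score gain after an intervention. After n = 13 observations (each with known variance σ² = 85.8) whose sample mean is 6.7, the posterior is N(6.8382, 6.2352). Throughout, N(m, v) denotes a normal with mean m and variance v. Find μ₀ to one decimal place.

The posterior mean is a precision-weighted average: μ_n = (τ₀μ₀ + τ_data·x̄)/(τ₀+τ_data), with τ₀=1/σ₀² and τ_data=n/σ².
Here τ₀ = 1/112.8 = 0.008865 and τ_data = 13/85.8 = 0.151515, so τ_n = 0.160380.
Rearranging for μ₀: μ₀ = (μ_n·τ_n − τ_data·x̄)/τ₀ = (6.8382·0.160380 − 0.151515·6.7) / 0.008865 = 0.081560/0.008865 ≈ 9.2.

μ₀ = 9.2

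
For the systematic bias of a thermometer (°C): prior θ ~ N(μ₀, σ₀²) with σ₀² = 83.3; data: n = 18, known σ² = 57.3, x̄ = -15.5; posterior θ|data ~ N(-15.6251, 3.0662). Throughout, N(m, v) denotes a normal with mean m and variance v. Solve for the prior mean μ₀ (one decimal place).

The posterior mean is a precision-weighted average: μ_n = (τ₀μ₀ + τ_data·x̄)/(τ₀+τ_data), with τ₀=1/σ₀² and τ_data=n/σ².
Here τ₀ = 1/83.3 = 0.012005 and τ_data = 18/57.3 = 0.314136, so τ_n = 0.326141.
Rearranging for μ₀: μ₀ = (μ_n·τ_n − τ_data·x̄)/τ₀ = (-15.6251·0.326141 − 0.314136·-15.5) / 0.012005 = -0.226878/0.012005 ≈ -18.9.

μ₀ = -18.9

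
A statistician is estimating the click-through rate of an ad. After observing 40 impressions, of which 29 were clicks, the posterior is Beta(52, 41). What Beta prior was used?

Under Beta–binomial conjugacy the posterior parameters are (a+s, b+f).
So a = 52 − 29 = 23 and b = 41 − 11 = 30.

Beta(23, 30)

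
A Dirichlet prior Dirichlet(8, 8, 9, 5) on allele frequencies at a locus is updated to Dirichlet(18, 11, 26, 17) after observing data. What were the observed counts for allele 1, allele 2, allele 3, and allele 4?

counts (10, 3, 17, 12)

For a Dirichlet(α) prior with multinomial counts c, the posterior is Dirichlet(α + c) componentwise.
Counts are posterior − prior componentwise: 18−8=10, 11−8=3, 26−9=17, 17−5=12.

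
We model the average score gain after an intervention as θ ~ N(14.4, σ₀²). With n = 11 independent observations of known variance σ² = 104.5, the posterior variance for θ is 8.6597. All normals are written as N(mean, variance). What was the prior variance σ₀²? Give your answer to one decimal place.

Posterior precision equals prior precision plus data precision: 1/σ_n² = 1/σ₀² + n/σ².
So 1/σ₀² = 1/8.6597 − 11/104.5 = 0.115477 − 0.105263 = 0.010214.
Hence σ₀² = 1/0.010214 ≈ 97.9.

σ₀² = 97.9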